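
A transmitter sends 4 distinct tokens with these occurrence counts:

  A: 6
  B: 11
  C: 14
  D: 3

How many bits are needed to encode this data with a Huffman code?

Merge the two smallest weights repeatedly:
D(3) + A(6) → 9
9 + B(11) → 20
C(14) + 20 → 34
Total encoded bits = sum of merged weights = 9 + 20 + 34 = 63.

63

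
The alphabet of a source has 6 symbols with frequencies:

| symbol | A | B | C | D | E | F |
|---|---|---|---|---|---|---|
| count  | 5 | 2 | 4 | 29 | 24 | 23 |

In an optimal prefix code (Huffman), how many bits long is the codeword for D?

2

Huffman merges, smallest pair first:
B(2) + C(4) → 6
A(5) + 6 → 11
11 + F(23) → 34
E(24) + D(29) → 53
34 + 53 → 87
D's leaf is at depth 2, giving a 2-bit codeword.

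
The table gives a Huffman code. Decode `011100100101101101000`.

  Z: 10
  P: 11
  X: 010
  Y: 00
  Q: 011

Read left to right; each codeword is recognised as soon as it completes (prefix code):
  011→Q | 10→Z | 010→X | 010→X | 11→P | 011→Q | 010→X | 00→Y
Decoded message: QZXXPQXY

QZXXPQXY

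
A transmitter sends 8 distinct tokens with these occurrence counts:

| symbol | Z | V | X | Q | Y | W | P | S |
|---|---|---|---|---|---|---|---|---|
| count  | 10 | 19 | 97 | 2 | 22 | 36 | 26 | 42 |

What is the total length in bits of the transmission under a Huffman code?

Merge the two smallest weights repeatedly:
combine Q(2), Z(10) → 12
combine 12, V(19) → 31
combine Y(22), P(26) → 48
combine 31, W(36) → 67
combine S(42), 48 → 90
combine 67, 90 → 157
combine X(97), 157 → 254
The encoded length is the sum of every internal node's weight: 12 + 31 + 48 + 67 + 90 + 157 + 254 = 659 bits.

659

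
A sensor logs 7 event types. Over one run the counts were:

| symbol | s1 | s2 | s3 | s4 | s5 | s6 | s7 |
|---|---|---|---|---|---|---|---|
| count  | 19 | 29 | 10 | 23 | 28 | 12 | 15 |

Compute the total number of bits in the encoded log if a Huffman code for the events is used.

Merge the two smallest weights repeatedly:
merge s3(10) and s6(12): 22
merge s7(15) and s1(19): 34
merge 22 and s4(23): 45
merge s5(28) and s2(29): 57
merge 34 and 45: 79
merge 57 and 79: 136
The encoded length is the sum of every internal node's weight: 22 + 34 + 45 + 57 + 79 + 136 = 373 bits.

373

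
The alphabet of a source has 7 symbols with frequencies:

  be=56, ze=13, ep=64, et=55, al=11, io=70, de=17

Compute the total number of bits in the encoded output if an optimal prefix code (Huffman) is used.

Merge the two smallest weights repeatedly:
merge al(11) and ze(13): 24
merge de(17) and 24: 41
merge 41 and et(55): 96
merge be(56) and ep(64): 120
merge io(70) and 96: 166
merge 120 and 166: 286
Total encoded bits = sum of merged weights = 24 + 41 + 96 + 120 + 166 + 286 = 733.

733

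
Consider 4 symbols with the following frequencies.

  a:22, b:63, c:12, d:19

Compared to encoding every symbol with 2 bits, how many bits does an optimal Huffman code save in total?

Fixed-length: 2 bits × 116 symbols = 232 bits.
Huffman merges:
merge c(12) and d(19): 31
merge a(22) and 31: 53
merge 53 and b(63): 116
Huffman total = 31 + 53 + 116 = 200 bits.
Saving = 232 − 200 = 32 bits.

32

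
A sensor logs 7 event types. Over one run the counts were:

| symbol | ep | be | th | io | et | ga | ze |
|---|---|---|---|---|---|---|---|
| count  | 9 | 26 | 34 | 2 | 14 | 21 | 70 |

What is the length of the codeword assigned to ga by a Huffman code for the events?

Repeatedly merge the two smallest:
combine io(2), ep(9) → 11
combine 11, et(14) → 25
combine ga(21), 25 → 46
combine be(26), th(34) → 60
combine 46, 60 → 106
combine ze(70), 106 → 176
ga sits 3 levels below the root, so its codeword is 3 bits.

3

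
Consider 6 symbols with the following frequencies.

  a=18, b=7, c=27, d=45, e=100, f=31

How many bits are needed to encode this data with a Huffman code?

509

Build the Huffman tree bottom-up:
b(7) + a(18) → 25
25 + c(27) → 52
f(31) + d(45) → 76
52 + 76 → 128
e(100) + 128 → 228
Each symbol's bit-cost is frequency × depth; summing gives 509 bits (equivalently 25 + 52 + 76 + 128 + 228).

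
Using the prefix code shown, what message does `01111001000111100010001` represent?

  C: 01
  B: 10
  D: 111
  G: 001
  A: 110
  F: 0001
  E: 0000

CDGFDFF

Read left to right; each codeword is recognised as soon as it completes (prefix code):
  01→C | 111→D | 001→G | 0001→F | 111→D | 0001→F | 0001→F
Decoded message: CDGFDFF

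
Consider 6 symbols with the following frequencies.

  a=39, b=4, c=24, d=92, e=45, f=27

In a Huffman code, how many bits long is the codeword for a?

Huffman merges, smallest pair first:
combine b(4), c(24) → 28
combine f(27), 28 → 55
combine a(39), e(45) → 84
combine 55, 84 → 139
combine d(92), 139 → 231
a's leaf is at depth 3, giving a 3-bit codeword.

3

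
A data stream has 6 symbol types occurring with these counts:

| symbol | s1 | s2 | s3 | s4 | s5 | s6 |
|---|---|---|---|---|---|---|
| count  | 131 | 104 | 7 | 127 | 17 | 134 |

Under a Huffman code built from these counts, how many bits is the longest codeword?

4

Merge the two lowest-weight nodes at each step:
merge s3(7) and s5(17): 24
merge 24 and s2(104): 128
merge s4(127) and 128: 255
merge s1(131) and s6(134): 265
merge 255 and 265: 520
The rarest symbols sit at the bottom; the longest codeword is 4 bits.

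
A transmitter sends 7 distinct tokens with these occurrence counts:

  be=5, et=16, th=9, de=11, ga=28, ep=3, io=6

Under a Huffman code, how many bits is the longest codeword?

Merge the two lowest-weight nodes at each step:
ep(3) + be(5) → 8
io(6) + 8 → 14
th(9) + de(11) → 20
14 + et(16) → 30
20 + ga(28) → 48
30 + 48 → 78
Maximum depth reached is 4.

4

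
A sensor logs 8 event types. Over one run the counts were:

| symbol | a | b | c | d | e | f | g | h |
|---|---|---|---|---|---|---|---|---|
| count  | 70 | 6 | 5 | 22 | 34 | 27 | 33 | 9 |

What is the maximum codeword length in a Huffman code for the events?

Merge the two lowest-weight nodes at each step:
c(5) + b(6) → 11
h(9) + 11 → 20
20 + d(22) → 42
f(27) + g(33) → 60
e(34) + 42 → 76
60 + a(70) → 130
76 + 130 → 206
The first pair merged (c, b) ends up deepest, at depth 5.

5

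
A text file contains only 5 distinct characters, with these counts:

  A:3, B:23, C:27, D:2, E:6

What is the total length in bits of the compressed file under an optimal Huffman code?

Build the Huffman tree bottom-up:
combine D(2), A(3) → 5
combine 5, E(6) → 11
combine 11, B(23) → 34
combine C(27), 34 → 61
The encoded length is the sum of every internal node's weight: 5 + 11 + 34 + 61 = 111 bits.

111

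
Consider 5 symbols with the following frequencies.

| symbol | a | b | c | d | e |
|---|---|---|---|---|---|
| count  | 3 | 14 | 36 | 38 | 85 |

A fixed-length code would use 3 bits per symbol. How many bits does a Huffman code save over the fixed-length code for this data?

Fixed-length: 3 bits × 176 symbols = 528 bits.
Huffman merges:
merge a(3) and b(14): 17
merge 17 and c(36): 53
merge d(38) and 53: 91
merge e(85) and 91: 176
Huffman total = 17 + 53 + 91 + 176 = 337 bits.
Saving = 528 − 337 = 191 bits.

191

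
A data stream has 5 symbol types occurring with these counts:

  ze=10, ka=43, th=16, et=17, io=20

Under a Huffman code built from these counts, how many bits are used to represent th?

3

Repeatedly merge the two smallest:
combine ze(10), th(16) → 26
combine et(17), io(20) → 37
combine 26, 37 → 63
combine ka(43), 63 → 106
th sits 3 levels below the root, so its codeword is 3 bits.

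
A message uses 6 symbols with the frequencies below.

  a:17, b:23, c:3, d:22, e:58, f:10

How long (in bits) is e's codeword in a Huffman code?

1

Build the tree from the bottom:
merge c(3) and f(10): 13
merge 13 and a(17): 30
merge d(22) and b(23): 45
merge 30 and 45: 75
merge e(58) and 75: 133
e is merged only at the final step, so code length = 1.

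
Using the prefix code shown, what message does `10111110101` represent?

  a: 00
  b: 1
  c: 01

bcbbbbcc

Read left to right; each codeword is recognised as soon as it completes (prefix code):
  1→b | 01→c | 1→b | 1→b | 1→b | 1→b | 01→c | 01→c
Decoded message: bcbbbbcc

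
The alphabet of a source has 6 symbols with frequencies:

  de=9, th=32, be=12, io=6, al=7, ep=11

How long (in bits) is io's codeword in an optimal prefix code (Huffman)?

Build the tree from the bottom:
io(6) + al(7) → 13
de(9) + ep(11) → 20
be(12) + 13 → 25
20 + 25 → 45
th(32) + 45 → 77
io's leaf is at depth 4, giving a 4-bit codeword.

4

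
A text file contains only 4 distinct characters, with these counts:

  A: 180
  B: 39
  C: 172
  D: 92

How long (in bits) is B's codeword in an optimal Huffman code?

Huffman merges, smallest pair first:
combine B(39), D(92) → 131
combine 131, C(172) → 303
combine A(180), 303 → 483
B's leaf is at depth 3, giving a 3-bit codeword.

3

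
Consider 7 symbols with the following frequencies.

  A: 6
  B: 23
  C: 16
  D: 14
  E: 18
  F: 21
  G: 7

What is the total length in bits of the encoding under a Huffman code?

284

Greedily combine the two least-frequent nodes:
merge A(6) and G(7): 13
merge 13 and D(14): 27
merge C(16) and E(18): 34
merge F(21) and B(23): 44
merge 27 and 34: 61
merge 44 and 61: 105
Total encoded bits = sum of merged weights = 13 + 27 + 34 + 44 + 61 + 105 = 284.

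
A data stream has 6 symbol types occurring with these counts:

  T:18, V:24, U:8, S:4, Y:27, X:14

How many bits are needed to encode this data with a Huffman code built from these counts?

228

Greedily combine the two least-frequent nodes:
combine S(4), U(8) → 12
combine 12, X(14) → 26
combine T(18), V(24) → 42
combine 26, Y(27) → 53
combine 42, 53 → 95
The encoded length is the sum of every internal node's weight: 12 + 26 + 42 + 53 + 95 = 228 bits.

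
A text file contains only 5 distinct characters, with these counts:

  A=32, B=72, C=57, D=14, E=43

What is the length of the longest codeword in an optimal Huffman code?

Merge the two lowest-weight nodes at each step:
D(14) + A(32) → 46
E(43) + 46 → 89
C(57) + B(72) → 129
89 + 129 → 218
Maximum depth reached is 3.

3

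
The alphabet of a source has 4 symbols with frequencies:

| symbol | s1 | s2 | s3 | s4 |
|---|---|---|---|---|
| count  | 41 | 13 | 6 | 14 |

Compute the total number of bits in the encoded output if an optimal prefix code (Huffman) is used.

Build the Huffman tree bottom-up:
s3(6) + s2(13) → 19
s4(14) + 19 → 33
33 + s1(41) → 74
The encoded length is the sum of every internal node's weight: 19 + 33 + 74 = 126 bits.

126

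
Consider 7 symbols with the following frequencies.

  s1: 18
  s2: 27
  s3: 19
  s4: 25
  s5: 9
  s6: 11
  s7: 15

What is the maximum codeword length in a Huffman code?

4

Merge the two lowest-weight nodes at each step:
merge s5(9) and s6(11): 20
merge s7(15) and s1(18): 33
merge s3(19) and 20: 39
merge s4(25) and s2(27): 52
merge 33 and 39: 72
merge 52 and 72: 124
The first pair merged (s5, s6) ends up deepest, at depth 4.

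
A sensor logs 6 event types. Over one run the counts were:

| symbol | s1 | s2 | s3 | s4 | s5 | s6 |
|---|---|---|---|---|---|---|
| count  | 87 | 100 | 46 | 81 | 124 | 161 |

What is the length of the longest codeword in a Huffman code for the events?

3

Merge the two lowest-weight nodes at each step:
merge s3(46) and s4(81): 127
merge s1(87) and s2(100): 187
merge s5(124) and 127: 251
merge s6(161) and 187: 348
merge 251 and 348: 599
The first pair merged (s3, s4) ends up deepest, at depth 3.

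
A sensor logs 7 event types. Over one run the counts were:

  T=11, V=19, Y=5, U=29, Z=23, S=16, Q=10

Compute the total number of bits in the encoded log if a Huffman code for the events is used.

Greedily combine the two least-frequent nodes:
merge Y(5) and Q(10): 15
merge T(11) and 15: 26
merge S(16) and V(19): 35
merge Z(23) and 26: 49
merge U(29) and 35: 64
merge 49 and 64: 113
Total encoded bits = sum of merged weights = 15 + 26 + 35 + 49 + 64 + 113 = 302.

302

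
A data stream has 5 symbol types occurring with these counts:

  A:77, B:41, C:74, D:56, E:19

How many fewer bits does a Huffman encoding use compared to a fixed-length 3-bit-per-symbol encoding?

Fixed-length: 3 bits × 267 symbols = 801 bits.
Huffman merges:
E(19) + B(41) → 60
D(56) + 60 → 116
C(74) + A(77) → 151
116 + 151 → 267
Huffman total = 60 + 116 + 151 + 267 = 594 bits.
Saving = 801 − 594 = 207 bits.

207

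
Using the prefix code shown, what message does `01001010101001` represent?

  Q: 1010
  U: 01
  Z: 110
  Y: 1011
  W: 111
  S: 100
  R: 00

URQQU

Read left to right; each codeword is recognised as soon as it completes (prefix code):
  01→U | 00→R | 1010→Q | 1010→Q | 01→U
Decoded message: URQQU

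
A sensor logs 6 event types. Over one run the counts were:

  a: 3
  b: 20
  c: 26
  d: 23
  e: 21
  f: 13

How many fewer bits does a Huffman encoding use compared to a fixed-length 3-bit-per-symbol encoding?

54

Fixed-length: 3 bits × 106 symbols = 318 bits.
Huffman merges:
a(3) + f(13) → 16
16 + b(20) → 36
e(21) + d(23) → 44
c(26) + 36 → 62
44 + 62 → 106
Huffman total = 16 + 36 + 44 + 62 + 106 = 264 bits.
Saving = 318 − 264 = 54 bits.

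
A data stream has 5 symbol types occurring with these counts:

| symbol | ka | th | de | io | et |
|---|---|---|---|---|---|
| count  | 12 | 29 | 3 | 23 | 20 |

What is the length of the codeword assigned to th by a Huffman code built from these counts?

2

Build the tree from the bottom:
de(3) + ka(12) → 15
15 + et(20) → 35
io(23) + th(29) → 52
35 + 52 → 87
The subtree containing th is merged 2 times, so code length = 2.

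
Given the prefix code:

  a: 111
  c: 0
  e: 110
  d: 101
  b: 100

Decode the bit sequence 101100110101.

dbed

Read left to right; each codeword is recognised as soon as it completes (prefix code):
  101→d | 100→b | 110→e | 101→d
Decoded message: dbed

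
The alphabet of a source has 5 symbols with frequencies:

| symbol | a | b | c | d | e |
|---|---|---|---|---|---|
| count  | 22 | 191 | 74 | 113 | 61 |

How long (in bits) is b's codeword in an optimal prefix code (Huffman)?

Repeatedly merge the two smallest:
merge a(22) and e(61): 83
merge c(74) and 83: 157
merge d(113) and 157: 270
merge b(191) and 270: 461
b is a child of the root — depth 1, so its codeword is a single bit.

1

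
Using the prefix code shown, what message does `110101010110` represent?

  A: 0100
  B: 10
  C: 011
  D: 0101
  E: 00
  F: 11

FDDB

Read left to right; each codeword is recognised as soon as it completes (prefix code):
  11→F | 0101→D | 0101→D | 10→B
Decoded message: FDDB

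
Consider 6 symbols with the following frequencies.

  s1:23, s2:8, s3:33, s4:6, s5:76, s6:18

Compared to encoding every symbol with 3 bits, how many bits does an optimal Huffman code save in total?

Fixed-length: 3 bits × 164 symbols = 492 bits.
Huffman merges:
merge s4(6) and s2(8): 14
merge 14 and s6(18): 32
merge s1(23) and 32: 55
merge s3(33) and 55: 88
merge s5(76) and 88: 164
Huffman total = 14 + 32 + 55 + 88 + 164 = 353 bits.
Saving = 492 − 353 = 139 bits.

139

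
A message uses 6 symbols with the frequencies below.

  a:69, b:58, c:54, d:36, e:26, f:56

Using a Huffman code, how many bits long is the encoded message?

770

Greedily combine the two least-frequent nodes:
merge e(26) and d(36): 62
merge c(54) and f(56): 110
merge b(58) and 62: 120
merge a(69) and 110: 179
merge 120 and 179: 299
The encoded length is the sum of every internal node's weight: 62 + 110 + 120 + 179 + 299 = 770 bits.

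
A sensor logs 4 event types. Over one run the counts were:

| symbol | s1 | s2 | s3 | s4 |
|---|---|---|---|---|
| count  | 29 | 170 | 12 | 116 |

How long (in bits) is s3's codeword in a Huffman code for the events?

3

Huffman merges, smallest pair first:
s3(12) + s1(29) → 41
41 + s4(116) → 157
157 + s2(170) → 327
s3 sits 3 levels below the root, so its codeword is 3 bits.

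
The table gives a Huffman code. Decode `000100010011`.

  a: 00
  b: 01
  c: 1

Read left to right; each codeword is recognised as soon as it completes (prefix code):
  00→a | 01→b | 00→a | 01→b | 00→a | 1→c | 1→c
Decoded message: ababacc

ababacc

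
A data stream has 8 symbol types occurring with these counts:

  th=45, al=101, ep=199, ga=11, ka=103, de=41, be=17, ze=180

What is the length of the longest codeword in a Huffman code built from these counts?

Merge the two lowest-weight nodes at each step:
merge ga(11) and be(17): 28
merge 28 and de(41): 69
merge th(45) and 69: 114
merge al(101) and ka(103): 204
merge 114 and ze(180): 294
merge ep(199) and 204: 403
merge 294 and 403: 697
Maximum depth reached is 5.

5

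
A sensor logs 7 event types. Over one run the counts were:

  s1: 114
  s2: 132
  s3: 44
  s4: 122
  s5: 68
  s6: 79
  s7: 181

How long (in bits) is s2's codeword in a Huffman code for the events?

Repeatedly merge the two smallest:
s3(44) + s5(68) → 112
s6(79) + 112 → 191
s1(114) + s4(122) → 236
s2(132) + s7(181) → 313
191 + 236 → 427
313 + 427 → 740
s2 sits 2 levels below the root, so its codeword is 2 bits.

2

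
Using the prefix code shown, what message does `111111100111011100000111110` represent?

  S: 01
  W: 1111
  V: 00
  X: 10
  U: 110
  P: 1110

WPSUPVVWX

Read left to right; each codeword is recognised as soon as it completes (prefix code):
  1111→W | 1110→P | 01→S | 110→U | 1110→P | 00→V | 00→V | 1111→W | 10→X
Decoded message: WPSUPVVWX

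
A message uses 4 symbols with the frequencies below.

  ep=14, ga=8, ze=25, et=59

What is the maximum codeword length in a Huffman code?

3

Merge the two lowest-weight nodes at each step:
combine ga(8), ep(14) → 22
combine 22, ze(25) → 47
combine 47, et(59) → 106
The first pair merged (ga, ep) ends up deepest, at depth 3.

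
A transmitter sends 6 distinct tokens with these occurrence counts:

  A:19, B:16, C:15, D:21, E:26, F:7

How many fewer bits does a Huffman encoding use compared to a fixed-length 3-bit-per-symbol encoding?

47

Fixed-length: 3 bits × 104 symbols = 312 bits.
Huffman merges:
combine F(7), C(15) → 22
combine B(16), A(19) → 35
combine D(21), 22 → 43
combine E(26), 35 → 61
combine 43, 61 → 104
Huffman total = 22 + 35 + 43 + 61 + 104 = 265 bits.
Saving = 312 − 265 = 47 bits.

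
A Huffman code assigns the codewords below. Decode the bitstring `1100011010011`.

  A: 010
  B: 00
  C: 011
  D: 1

DDBCAC

Read left to right; each codeword is recognised as soon as it completes (prefix code):
  1→D | 1→D | 00→B | 011→C | 010→A | 011→C
Decoded message: DDBCAC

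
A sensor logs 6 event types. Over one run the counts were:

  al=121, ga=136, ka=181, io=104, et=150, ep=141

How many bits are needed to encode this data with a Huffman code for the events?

2168

Merge the two smallest weights repeatedly:
combine io(104), al(121) → 225
combine ga(136), ep(141) → 277
combine et(150), ka(181) → 331
combine 225, 277 → 502
combine 331, 502 → 833
The encoded length is the sum of every internal node's weight: 225 + 277 + 331 + 502 + 833 = 2168 bits.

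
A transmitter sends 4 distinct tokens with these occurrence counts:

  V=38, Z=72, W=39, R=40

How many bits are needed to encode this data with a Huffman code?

378

Build the Huffman tree bottom-up:
V(38) + W(39) → 77
R(40) + Z(72) → 112
77 + 112 → 189
Each symbol's bit-cost is frequency × depth; summing gives 378 bits (equivalently 77 + 112 + 189).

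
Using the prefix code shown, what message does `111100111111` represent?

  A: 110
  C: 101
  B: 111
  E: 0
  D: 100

BDBB

Read left to right; each codeword is recognised as soon as it completes (prefix code):
  111→B | 100→D | 111→B | 111→B
Decoded message: BDBB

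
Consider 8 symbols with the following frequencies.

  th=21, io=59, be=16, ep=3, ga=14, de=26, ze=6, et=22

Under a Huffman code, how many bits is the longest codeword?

Merge the two lowest-weight nodes at each step:
merge ep(3) and ze(6): 9
merge 9 and ga(14): 23
merge be(16) and th(21): 37
merge et(22) and 23: 45
merge de(26) and 37: 63
merge 45 and io(59): 104
merge 63 and 104: 167
The first pair merged (ep, ze) ends up deepest, at depth 5.

5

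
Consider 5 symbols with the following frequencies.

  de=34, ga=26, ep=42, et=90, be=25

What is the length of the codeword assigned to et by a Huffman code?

1

Repeatedly merge the two smallest:
combine be(25), ga(26) → 51
combine de(34), ep(42) → 76
combine 51, 76 → 127
combine et(90), 127 → 217
et is a child of the root — depth 1, so its codeword is a single bit.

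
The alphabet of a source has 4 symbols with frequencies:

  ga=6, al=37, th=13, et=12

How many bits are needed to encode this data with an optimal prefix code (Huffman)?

Merge the two smallest weights repeatedly:
merge ga(6) and et(12): 18
merge th(13) and 18: 31
merge 31 and al(37): 68
Each symbol's bit-cost is frequency × depth; summing gives 117 bits (equivalently 18 + 31 + 68).

117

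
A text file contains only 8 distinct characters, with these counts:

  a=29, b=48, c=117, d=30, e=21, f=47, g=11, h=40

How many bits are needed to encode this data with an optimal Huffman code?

944

Greedily combine the two least-frequent nodes:
g(11) + e(21) → 32
a(29) + d(30) → 59
32 + h(40) → 72
f(47) + b(48) → 95
59 + 72 → 131
95 + c(117) → 212
131 + 212 → 343
Each symbol's bit-cost is frequency × depth; summing gives 944 bits (equivalently 32 + 59 + 72 + 95 + 131 + 212 + 343).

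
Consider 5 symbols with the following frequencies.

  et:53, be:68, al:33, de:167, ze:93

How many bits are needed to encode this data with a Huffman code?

Merge the two smallest weights repeatedly:
merge al(33) and et(53): 86
merge be(68) and 86: 154
merge ze(93) and 154: 247
merge de(167) and 247: 414
The encoded length is the sum of every internal node's weight: 86 + 154 + 247 + 414 = 901 bits.

901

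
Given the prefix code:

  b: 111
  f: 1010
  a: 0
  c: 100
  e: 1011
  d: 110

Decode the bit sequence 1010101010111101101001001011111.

Read left to right; each codeword is recognised as soon as it completes (prefix code):
  1010→f | 1010→f | 1011→e | 110→d | 110→d | 100→c | 100→c | 1011→e | 111→b
Decoded message: ffeddcceb

ffeddcceb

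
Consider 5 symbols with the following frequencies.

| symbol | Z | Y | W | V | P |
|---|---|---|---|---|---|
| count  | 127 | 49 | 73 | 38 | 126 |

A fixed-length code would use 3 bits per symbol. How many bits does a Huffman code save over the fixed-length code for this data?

326

Fixed-length: 3 bits × 413 symbols = 1239 bits.
Huffman merges:
V(38) + Y(49) → 87
W(73) + 87 → 160
P(126) + Z(127) → 253
160 + 253 → 413
Huffman total = 87 + 160 + 253 + 413 = 913 bits.
Saving = 1239 − 913 = 326 bits.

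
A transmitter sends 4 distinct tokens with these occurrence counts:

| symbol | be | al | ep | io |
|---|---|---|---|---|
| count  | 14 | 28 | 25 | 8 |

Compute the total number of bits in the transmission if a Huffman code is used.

Greedily combine the two least-frequent nodes:
combine io(8), be(14) → 22
combine 22, ep(25) → 47
combine al(28), 47 → 75
Total encoded bits = sum of merged weights = 22 + 47 + 75 = 144.

144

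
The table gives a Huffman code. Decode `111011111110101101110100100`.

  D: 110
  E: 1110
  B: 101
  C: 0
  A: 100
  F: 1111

EFEBBDAA

Read left to right; each codeword is recognised as soon as it completes (prefix code):
  1110→E | 1111→F | 1110→E | 101→B | 101→B | 110→D | 100→A | 100→A
Decoded message: EFEBBDAA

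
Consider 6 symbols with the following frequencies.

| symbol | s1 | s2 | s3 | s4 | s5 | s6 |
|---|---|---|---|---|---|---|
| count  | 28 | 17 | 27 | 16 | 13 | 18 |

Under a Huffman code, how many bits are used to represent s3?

Repeatedly merge the two smallest:
s5(13) + s4(16) → 29
s2(17) + s6(18) → 35
s3(27) + s1(28) → 55
29 + 35 → 64
55 + 64 → 119
The subtree containing s3 is merged 2 times, so code length = 2.

2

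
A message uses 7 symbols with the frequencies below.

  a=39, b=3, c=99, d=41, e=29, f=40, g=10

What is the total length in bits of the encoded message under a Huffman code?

Build the Huffman tree bottom-up:
merge b(3) and g(10): 13
merge 13 and e(29): 42
merge a(39) and f(40): 79
merge d(41) and 42: 83
merge 79 and 83: 162
merge c(99) and 162: 261
Each symbol's bit-cost is frequency × depth; summing gives 640 bits (equivalently 13 + 42 + 79 + 83 + 162 + 261).

640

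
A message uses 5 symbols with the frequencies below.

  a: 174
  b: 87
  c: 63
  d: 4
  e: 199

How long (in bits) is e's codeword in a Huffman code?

1

Build the tree from the bottom:
combine d(4), c(63) → 67
combine 67, b(87) → 154
combine 154, a(174) → 328
combine e(199), 328 → 527
e sits one level below the root: a 1-bit codeword.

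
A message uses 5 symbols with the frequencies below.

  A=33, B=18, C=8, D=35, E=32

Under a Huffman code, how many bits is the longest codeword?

Merge the two lowest-weight nodes at each step:
combine C(8), B(18) → 26
combine 26, E(32) → 58
combine A(33), D(35) → 68
combine 58, 68 → 126
Maximum depth reached is 3.

3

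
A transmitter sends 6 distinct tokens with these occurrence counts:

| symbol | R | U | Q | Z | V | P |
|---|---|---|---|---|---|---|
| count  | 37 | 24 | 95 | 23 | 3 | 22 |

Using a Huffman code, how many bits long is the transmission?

447

Greedily combine the two least-frequent nodes:
V(3) + P(22) → 25
Z(23) + U(24) → 47
25 + R(37) → 62
47 + 62 → 109
Q(95) + 109 → 204
Each symbol's bit-cost is frequency × depth; summing gives 447 bits (equivalently 25 + 47 + 62 + 109 + 204).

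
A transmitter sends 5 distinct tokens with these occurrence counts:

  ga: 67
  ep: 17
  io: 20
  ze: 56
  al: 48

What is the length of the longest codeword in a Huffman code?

3

Merge the two lowest-weight nodes at each step:
ep(17) + io(20) → 37
37 + al(48) → 85
ze(56) + ga(67) → 123
85 + 123 → 208
The rarest symbols sit at the bottom; the longest codeword is 3 bits.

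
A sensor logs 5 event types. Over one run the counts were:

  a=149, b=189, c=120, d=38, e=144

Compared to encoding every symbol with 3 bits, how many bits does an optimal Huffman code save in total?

482

Fixed-length: 3 bits × 640 symbols = 1920 bits.
Huffman merges:
d(38) + c(120) → 158
e(144) + a(149) → 293
158 + b(189) → 347
293 + 347 → 640
Huffman total = 158 + 293 + 347 + 640 = 1438 bits.
Saving = 1920 − 1438 = 482 bits.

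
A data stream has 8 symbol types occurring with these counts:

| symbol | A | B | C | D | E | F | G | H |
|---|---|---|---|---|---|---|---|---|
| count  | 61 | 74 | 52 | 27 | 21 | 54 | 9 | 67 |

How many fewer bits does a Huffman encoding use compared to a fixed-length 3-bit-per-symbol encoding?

Fixed-length: 3 bits × 365 symbols = 1095 bits.
Huffman merges:
G(9) + E(21) → 30
D(27) + 30 → 57
C(52) + F(54) → 106
57 + A(61) → 118
H(67) + B(74) → 141
106 + 118 → 224
141 + 224 → 365
Huffman total = 30 + 57 + 106 + 118 + 141 + 224 + 365 = 1041 bits.
Saving = 1095 − 1041 = 54 bits.

54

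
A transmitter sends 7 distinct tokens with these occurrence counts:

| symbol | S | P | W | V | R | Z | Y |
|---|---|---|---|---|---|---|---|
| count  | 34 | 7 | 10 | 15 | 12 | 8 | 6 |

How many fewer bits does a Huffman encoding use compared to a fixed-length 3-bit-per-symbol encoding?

Fixed-length: 3 bits × 92 symbols = 276 bits.
Huffman merges:
combine Y(6), P(7) → 13
combine Z(8), W(10) → 18
combine R(12), 13 → 25
combine V(15), 18 → 33
combine 25, 33 → 58
combine S(34), 58 → 92
Huffman total = 13 + 18 + 25 + 33 + 58 + 92 = 239 bits.
Saving = 276 − 239 = 37 bits.

37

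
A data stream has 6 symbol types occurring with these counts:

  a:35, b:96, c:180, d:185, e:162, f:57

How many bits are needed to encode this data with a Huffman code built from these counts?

1710

Merge the two smallest weights repeatedly:
combine a(35), f(57) → 92
combine 92, b(96) → 188
combine e(162), c(180) → 342
combine d(185), 188 → 373
combine 342, 373 → 715
Each symbol's bit-cost is frequency × depth; summing gives 1710 bits (equivalently 92 + 188 + 342 + 373 + 715).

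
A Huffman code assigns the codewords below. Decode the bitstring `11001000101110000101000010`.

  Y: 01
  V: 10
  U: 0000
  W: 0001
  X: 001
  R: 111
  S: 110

SYWYSWYUV

Read left to right; each codeword is recognised as soon as it completes (prefix code):
  110→S | 01→Y | 0001→W | 01→Y | 110→S | 0001→W | 01→Y | 0000→U | 10→V
Decoded message: SYWYSWYUV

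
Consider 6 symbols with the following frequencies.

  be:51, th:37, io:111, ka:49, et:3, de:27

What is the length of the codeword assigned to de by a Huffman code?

Huffman merges, smallest pair first:
et(3) + de(27) → 30
30 + th(37) → 67
ka(49) + be(51) → 100
67 + 100 → 167
io(111) + 167 → 278
de sits 4 levels below the root, so its codeword is 4 bits.

4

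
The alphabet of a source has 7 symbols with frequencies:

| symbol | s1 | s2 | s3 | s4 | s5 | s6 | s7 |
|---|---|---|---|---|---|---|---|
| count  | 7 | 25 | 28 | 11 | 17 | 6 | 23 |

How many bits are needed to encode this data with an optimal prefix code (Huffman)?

311

Merge the two smallest weights repeatedly:
s6(6) + s1(7) → 13
s4(11) + 13 → 24
s5(17) + s7(23) → 40
24 + s2(25) → 49
s3(28) + 40 → 68
49 + 68 → 117
The encoded length is the sum of every internal node's weight: 13 + 24 + 40 + 49 + 68 + 117 = 311 bits.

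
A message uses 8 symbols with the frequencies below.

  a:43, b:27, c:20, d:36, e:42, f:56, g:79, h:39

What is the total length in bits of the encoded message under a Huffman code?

994

Build the Huffman tree bottom-up:
merge c(20) and b(27): 47
merge d(36) and h(39): 75
merge e(42) and a(43): 85
merge 47 and f(56): 103
merge 75 and g(79): 154
merge 85 and 103: 188
merge 154 and 188: 342
Total encoded bits = sum of merged weights = 47 + 75 + 85 + 103 + 154 + 188 + 342 = 994.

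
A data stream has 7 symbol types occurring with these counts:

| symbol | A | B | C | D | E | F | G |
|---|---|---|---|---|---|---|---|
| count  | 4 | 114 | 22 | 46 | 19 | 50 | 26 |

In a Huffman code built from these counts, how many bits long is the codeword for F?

3

Repeatedly merge the two smallest:
merge A(4) and E(19): 23
merge C(22) and 23: 45
merge G(26) and 45: 71
merge D(46) and F(50): 96
merge 71 and 96: 167
merge B(114) and 167: 281
F sits 3 levels below the root, so its codeword is 3 bits.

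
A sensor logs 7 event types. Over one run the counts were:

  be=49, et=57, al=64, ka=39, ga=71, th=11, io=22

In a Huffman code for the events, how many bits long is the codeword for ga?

Repeatedly merge the two smallest:
th(11) + io(22) → 33
33 + ka(39) → 72
be(49) + et(57) → 106
al(64) + ga(71) → 135
72 + 106 → 178
135 + 178 → 313
ga sits 2 levels below the root, so its codeword is 2 bits.

2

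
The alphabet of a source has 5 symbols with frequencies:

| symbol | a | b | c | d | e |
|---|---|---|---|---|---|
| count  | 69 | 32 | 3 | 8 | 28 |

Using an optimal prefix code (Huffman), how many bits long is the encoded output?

Build the Huffman tree bottom-up:
combine c(3), d(8) → 11
combine 11, e(28) → 39
combine b(32), 39 → 71
combine a(69), 71 → 140
Total encoded bits = sum of merged weights = 11 + 39 + 71 + 140 = 261.

261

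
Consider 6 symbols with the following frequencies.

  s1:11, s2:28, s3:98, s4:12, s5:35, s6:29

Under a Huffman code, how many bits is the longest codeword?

4

Merge the two lowest-weight nodes at each step:
s1(11) + s4(12) → 23
23 + s2(28) → 51
s6(29) + s5(35) → 64
51 + 64 → 115
s3(98) + 115 → 213
The first pair merged (s1, s4) ends up deepest, at depth 4.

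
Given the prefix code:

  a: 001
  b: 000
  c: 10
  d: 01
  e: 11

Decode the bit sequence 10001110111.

Read left to right; each codeword is recognised as soon as it completes (prefix code):
  10→c | 001→a | 11→e | 01→d | 11→e
Decoded message: caede

caede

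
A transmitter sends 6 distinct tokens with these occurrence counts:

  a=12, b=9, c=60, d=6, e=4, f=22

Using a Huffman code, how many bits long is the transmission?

Greedily combine the two least-frequent nodes:
merge e(4) and d(6): 10
merge b(9) and 10: 19
merge a(12) and 19: 31
merge f(22) and 31: 53
merge 53 and c(60): 113
Total encoded bits = sum of merged weights = 10 + 19 + 31 + 53 + 113 = 226.

226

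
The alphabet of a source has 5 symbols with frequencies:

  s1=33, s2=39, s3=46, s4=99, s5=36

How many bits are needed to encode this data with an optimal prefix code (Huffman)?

561

Greedily combine the two least-frequent nodes:
merge s1(33) and s5(36): 69
merge s2(39) and s3(46): 85
merge 69 and 85: 154
merge s4(99) and 154: 253
Each symbol's bit-cost is frequency × depth; summing gives 561 bits (equivalently 69 + 85 + 154 + 253).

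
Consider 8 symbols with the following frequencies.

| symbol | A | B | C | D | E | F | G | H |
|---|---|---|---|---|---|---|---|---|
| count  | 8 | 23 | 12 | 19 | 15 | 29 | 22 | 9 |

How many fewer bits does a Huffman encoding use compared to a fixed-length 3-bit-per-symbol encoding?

12

Fixed-length: 3 bits × 137 symbols = 411 bits.
Huffman merges:
combine A(8), H(9) → 17
combine C(12), E(15) → 27
combine 17, D(19) → 36
combine G(22), B(23) → 45
combine 27, F(29) → 56
combine 36, 45 → 81
combine 56, 81 → 137
Huffman total = 17 + 27 + 36 + 45 + 56 + 81 + 137 = 399 bits.
Saving = 411 − 399 = 12 bits.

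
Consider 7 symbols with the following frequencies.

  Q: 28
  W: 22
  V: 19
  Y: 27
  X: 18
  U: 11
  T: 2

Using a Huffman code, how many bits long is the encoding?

339

Merge the two smallest weights repeatedly:
combine T(2), U(11) → 13
combine 13, X(18) → 31
combine V(19), W(22) → 41
combine Y(27), Q(28) → 55
combine 31, 41 → 72
combine 55, 72 → 127
The encoded length is the sum of every internal node's weight: 13 + 31 + 41 + 55 + 72 + 127 = 339 bits.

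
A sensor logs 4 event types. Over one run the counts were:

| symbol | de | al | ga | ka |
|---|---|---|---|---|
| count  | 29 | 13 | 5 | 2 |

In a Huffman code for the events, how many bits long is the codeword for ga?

Build the tree from the bottom:
combine ka(2), ga(5) → 7
combine 7, al(13) → 20
combine 20, de(29) → 49
The subtree containing ga is merged 3 times, so code length = 3.

3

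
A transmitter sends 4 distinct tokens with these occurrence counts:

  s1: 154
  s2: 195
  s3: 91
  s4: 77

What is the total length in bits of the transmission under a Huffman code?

1007

Greedily combine the two least-frequent nodes:
combine s4(77), s3(91) → 168
combine s1(154), 168 → 322
combine s2(195), 322 → 517
Total encoded bits = sum of merged weights = 168 + 322 + 517 = 1007.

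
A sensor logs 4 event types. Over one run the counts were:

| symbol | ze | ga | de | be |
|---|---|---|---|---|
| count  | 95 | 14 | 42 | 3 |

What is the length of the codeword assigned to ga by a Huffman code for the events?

3

Build the tree from the bottom:
combine be(3), ga(14) → 17
combine 17, de(42) → 59
combine 59, ze(95) → 154
ga's leaf is at depth 3, giving a 3-bit codeword.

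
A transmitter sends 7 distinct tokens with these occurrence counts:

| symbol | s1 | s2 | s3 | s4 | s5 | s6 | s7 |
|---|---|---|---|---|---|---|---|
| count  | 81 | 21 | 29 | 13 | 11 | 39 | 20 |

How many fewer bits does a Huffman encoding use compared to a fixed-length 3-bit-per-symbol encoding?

Fixed-length: 3 bits × 214 symbols = 642 bits.
Huffman merges:
merge s5(11) and s4(13): 24
merge s7(20) and s2(21): 41
merge 24 and s3(29): 53
merge s6(39) and 41: 80
merge 53 and 80: 133
merge s1(81) and 133: 214
Huffman total = 24 + 41 + 53 + 80 + 133 + 214 = 545 bits.
Saving = 642 − 545 = 97 bits.

97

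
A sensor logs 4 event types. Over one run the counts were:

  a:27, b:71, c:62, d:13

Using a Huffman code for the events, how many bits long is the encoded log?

315

Build the Huffman tree bottom-up:
combine d(13), a(27) → 40
combine 40, c(62) → 102
combine b(71), 102 → 173
Total encoded bits = sum of merged weights = 40 + 102 + 173 = 315.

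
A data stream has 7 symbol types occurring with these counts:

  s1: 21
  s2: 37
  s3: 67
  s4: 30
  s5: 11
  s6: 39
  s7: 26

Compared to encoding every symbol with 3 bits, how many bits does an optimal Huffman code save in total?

74

Fixed-length: 3 bits × 231 symbols = 693 bits.
Huffman merges:
merge s5(11) and s1(21): 32
merge s7(26) and s4(30): 56
merge 32 and s2(37): 69
merge s6(39) and 56: 95
merge s3(67) and 69: 136
merge 95 and 136: 231
Huffman total = 32 + 56 + 69 + 95 + 136 + 231 = 619 bits.
Saving = 693 − 619 = 74 bits.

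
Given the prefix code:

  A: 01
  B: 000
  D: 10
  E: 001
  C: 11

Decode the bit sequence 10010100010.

Read left to right; each codeword is recognised as soon as it completes (prefix code):
  10→D | 01→A | 01→A | 000→B | 10→D
Decoded message: DAABD

DAABD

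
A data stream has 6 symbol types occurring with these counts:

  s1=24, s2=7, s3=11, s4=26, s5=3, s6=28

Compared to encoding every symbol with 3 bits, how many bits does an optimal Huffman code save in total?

Fixed-length: 3 bits × 99 symbols = 297 bits.
Huffman merges:
combine s5(3), s2(7) → 10
combine 10, s3(11) → 21
combine 21, s1(24) → 45
combine s4(26), s6(28) → 54
combine 45, 54 → 99
Huffman total = 10 + 21 + 45 + 54 + 99 = 229 bits.
Saving = 297 − 229 = 68 bits.

68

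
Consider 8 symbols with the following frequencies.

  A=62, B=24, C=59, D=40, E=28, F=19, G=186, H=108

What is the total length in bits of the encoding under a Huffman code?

1395

Merge the two smallest weights repeatedly:
combine F(19), B(24) → 43
combine E(28), D(40) → 68
combine 43, C(59) → 102
combine A(62), 68 → 130
combine 102, H(108) → 210
combine 130, G(186) → 316
combine 210, 316 → 526
Each symbol's bit-cost is frequency × depth; summing gives 1395 bits (equivalently 43 + 68 + 102 + 130 + 210 + 316 + 526).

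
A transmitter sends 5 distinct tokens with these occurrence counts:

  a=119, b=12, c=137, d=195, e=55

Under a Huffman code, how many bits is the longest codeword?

4

Merge the two lowest-weight nodes at each step:
merge b(12) and e(55): 67
merge 67 and a(119): 186
merge c(137) and 186: 323
merge d(195) and 323: 518
Maximum depth reached is 4.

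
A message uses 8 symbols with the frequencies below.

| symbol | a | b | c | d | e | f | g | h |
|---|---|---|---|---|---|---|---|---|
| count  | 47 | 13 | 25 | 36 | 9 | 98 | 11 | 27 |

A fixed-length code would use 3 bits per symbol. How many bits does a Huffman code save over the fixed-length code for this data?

Fixed-length: 3 bits × 266 symbols = 798 bits.
Huffman merges:
merge e(9) and g(11): 20
merge b(13) and 20: 33
merge c(25) and h(27): 52
merge 33 and d(36): 69
merge a(47) and 52: 99
merge 69 and f(98): 167
merge 99 and 167: 266
Huffman total = 20 + 33 + 52 + 69 + 99 + 167 + 266 = 706 bits.
Saving = 798 − 706 = 92 bits.

92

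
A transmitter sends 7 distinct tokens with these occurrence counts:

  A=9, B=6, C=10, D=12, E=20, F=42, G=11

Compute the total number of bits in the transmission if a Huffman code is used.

Greedily combine the two least-frequent nodes:
B(6) + A(9) → 15
C(10) + G(11) → 21
D(12) + 15 → 27
E(20) + 21 → 41
27 + 41 → 68
F(42) + 68 → 110
Each symbol's bit-cost is frequency × depth; summing gives 282 bits (equivalently 15 + 21 + 27 + 41 + 68 + 110).

282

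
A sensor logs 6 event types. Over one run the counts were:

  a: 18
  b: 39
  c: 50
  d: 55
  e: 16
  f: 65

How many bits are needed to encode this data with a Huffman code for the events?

593

Build the Huffman tree bottom-up:
e(16) + a(18) → 34
34 + b(39) → 73
c(50) + d(55) → 105
f(65) + 73 → 138
105 + 138 → 243
Total encoded bits = sum of merged weights = 34 + 73 + 105 + 138 + 243 = 593.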